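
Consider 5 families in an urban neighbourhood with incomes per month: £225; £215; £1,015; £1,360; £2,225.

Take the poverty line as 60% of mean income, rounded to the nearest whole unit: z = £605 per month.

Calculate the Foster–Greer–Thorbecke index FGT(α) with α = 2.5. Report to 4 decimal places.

Below the line: £215, £225 (q = 2 of N = 5).
Shortfall ratios: (605−215)/605 = 0.6446; (605−225)/605 = 0.6281.
Raised to α = 2.5: 0.33364; 0.31266.
Sum = 0.646295; FGT(2.5) = 0.646295 / 5 = 0.1293.

0.1293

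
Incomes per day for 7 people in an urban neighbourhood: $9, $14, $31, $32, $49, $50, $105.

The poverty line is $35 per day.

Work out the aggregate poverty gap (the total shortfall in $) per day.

$54

Poor units: $9, $14, $31, $32 (q = 4 of N = 7).
Individual gaps: 35−9 = 26; 35−14 = 21; 35−31 = 4; 35−32 = 3.
Aggregate gap = $54.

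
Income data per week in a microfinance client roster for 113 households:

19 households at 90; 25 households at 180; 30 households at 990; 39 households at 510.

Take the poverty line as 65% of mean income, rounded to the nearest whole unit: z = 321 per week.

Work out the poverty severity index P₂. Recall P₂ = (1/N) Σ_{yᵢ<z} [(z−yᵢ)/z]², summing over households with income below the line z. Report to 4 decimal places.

0.1298

Poor units: 19×90, 25×180 (q = 44 of N = 113).
Relative gaps: (321−90)/321 = 0.7196 (×19); (321−180)/321 = 0.4393 (×25).
Squared: 0.5179 (×19); 0.1929 (×25).
Sum = 14.662940; P₂ = 14.662940 / 113 = 0.1298.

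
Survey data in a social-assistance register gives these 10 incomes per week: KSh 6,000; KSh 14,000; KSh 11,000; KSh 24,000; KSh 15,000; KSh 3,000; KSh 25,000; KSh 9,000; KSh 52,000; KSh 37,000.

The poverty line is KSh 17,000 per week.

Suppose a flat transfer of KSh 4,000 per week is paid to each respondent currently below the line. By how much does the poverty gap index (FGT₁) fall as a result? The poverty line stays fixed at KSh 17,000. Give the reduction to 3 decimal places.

0.124

Before: below the line — KSh 3,000, KSh 6,000, KSh 9,000, KSh 11,000, KSh 14,000, KSh 15,000; poverty gap index (FGT₁) = 0.25882.
After the KSh 4,000 transfer: below the line — KSh 7,000, KSh 10,000, KSh 13,000, KSh 15,000; poverty gap index (FGT₁) = 0.13529.
Reduction = 0.25882 − 0.13529 = 0.124.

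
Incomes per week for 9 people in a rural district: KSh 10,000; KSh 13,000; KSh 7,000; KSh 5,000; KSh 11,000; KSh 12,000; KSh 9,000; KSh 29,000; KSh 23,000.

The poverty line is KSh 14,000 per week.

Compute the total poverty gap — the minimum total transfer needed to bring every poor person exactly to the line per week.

KSh 31,000

Incomes under z: KSh 5,000, KSh 7,000, KSh 9,000, KSh 10,000, KSh 11,000, KSh 12,000, KSh 13,000 (q = 7 of N = 9).
Individual gaps: 14000−5000 = 9000; 14000−7000 = 7000; 14000−9000 = 5000; 14000−10000 = 4000; 14000−11000 = 3000; 14000−12000 = 2000; 14000−13000 = 1000.
Aggregate gap = KSh 31,000.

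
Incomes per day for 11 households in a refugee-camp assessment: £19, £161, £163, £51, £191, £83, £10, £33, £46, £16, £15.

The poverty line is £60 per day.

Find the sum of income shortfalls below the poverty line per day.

Poor units: £10, £15, £16, £19, £33, £46, £51 (q = 7 of N = 11).
Individual gaps: 60−10 = 50; 60−15 = 45; 60−16 = 44; 60−19 = 41; 60−33 = 27; 60−46 = 14; 60−51 = 9.
Aggregate gap = £230.

£230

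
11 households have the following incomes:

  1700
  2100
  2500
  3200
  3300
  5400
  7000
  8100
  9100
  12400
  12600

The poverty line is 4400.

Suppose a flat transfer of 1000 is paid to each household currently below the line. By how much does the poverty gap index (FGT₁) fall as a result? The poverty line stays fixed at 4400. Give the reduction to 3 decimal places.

0.103

Before: below the line — 1700, 2100, 2500, 3200, 3300; poverty gap index (FGT₁) = 0.19008.
After the 1000 transfer: below the line — 2700, 3100, 3500, 4200, 4300; poverty gap index (FGT₁) = 0.08678.
Reduction = 0.19008 − 0.08678 = 0.103.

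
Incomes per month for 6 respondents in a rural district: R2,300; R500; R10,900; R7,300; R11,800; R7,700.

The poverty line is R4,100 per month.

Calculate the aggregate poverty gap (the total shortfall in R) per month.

Incomes under z: R500, R2,300 (q = 2 of N = 6).
Individual gaps: 4100−500 = 3600; 4100−2300 = 1800.
Aggregate gap = R5,400.

R5,400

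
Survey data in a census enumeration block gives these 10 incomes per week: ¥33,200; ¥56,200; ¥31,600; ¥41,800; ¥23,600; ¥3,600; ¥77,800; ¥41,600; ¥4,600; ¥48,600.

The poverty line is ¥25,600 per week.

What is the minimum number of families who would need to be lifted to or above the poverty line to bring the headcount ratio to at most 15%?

Currently q = 3 of N = 10 are below the line (H = 0.300).
A headcount ratio of at most 15% allows at most ⌊0.15 × 10⌋ = 1 poor families.
So at least 3 − 1 = 2 must be lifted.

2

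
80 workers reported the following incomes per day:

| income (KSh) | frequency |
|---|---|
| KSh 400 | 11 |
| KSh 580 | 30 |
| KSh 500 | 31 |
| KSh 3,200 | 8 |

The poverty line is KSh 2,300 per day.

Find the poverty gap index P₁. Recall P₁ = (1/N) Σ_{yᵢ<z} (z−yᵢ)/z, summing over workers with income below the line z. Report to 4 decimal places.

0.6973

Poor units: 11×KSh 400, 31×KSh 500, 30×KSh 580 (q = 72 of N = 80).
Normalized shortfalls: (2300−400)/2300 = 0.8261 (×11); (2300−500)/2300 = 0.7826 (×31); (2300−580)/2300 = 0.7478 (×30).
Sum of shortfalls = 55.782609; P₁ averages over all N: 55.782609 / 80 = 0.6973.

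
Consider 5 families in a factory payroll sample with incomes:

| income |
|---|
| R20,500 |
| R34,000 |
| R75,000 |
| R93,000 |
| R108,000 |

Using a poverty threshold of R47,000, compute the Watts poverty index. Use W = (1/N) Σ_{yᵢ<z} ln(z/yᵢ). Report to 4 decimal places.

0.2307

Below z: R20,500, R34,000 (q = 2 of N = 5).
Log gaps: ln(47000/20500) = 0.8297; ln(47000/34000) = 0.3238.
W = 1.153510 / 5 = 0.2307.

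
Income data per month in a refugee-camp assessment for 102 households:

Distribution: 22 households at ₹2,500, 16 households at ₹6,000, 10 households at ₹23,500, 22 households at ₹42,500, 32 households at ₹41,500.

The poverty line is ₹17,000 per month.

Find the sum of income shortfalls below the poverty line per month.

Below z: 22×₹2,500, 16×₹6,000 (q = 38 of N = 102).
Individual gaps: 22×(17000−2500) = 319000; 16×(17000−6000) = 176000.
Aggregate gap = ₹495,000.

₹495,000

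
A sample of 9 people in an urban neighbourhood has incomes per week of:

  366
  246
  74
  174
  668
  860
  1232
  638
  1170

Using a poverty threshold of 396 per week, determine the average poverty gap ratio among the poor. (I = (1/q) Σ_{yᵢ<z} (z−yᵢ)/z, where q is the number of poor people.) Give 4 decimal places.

Incomes under z: 74, 174, 246, 366 (q = 4 of N = 9).
Shortfall ratios (z−y)/z: 0.8131, 0.5606, 0.3788, 0.0758; sum = 1.828283.
I averages over the q = 4 poor units only: 1.828283 / 4 = 0.4571.

0.4571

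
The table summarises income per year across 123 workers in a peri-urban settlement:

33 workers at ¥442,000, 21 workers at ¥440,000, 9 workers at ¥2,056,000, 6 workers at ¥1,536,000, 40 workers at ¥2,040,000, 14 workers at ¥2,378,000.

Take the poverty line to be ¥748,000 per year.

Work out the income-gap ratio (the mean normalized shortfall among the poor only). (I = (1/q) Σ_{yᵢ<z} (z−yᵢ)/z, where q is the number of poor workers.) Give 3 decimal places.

Incomes under z: 21×¥440,000, 33×¥442,000 (q = 54 of N = 123).
Relative gaps: 0.4118 (×21), 0.4091 (×33); sum = 22.147059.
I averages over the q = 54 poor units only: 22.147059 / 54 = 0.410.

0.410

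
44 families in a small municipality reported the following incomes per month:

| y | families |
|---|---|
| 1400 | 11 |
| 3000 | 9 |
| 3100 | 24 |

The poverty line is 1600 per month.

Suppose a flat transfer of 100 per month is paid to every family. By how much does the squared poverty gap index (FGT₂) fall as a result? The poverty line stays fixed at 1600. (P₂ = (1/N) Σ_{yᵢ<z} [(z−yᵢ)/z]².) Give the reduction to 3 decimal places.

Before: below the line — 11×1400; squared poverty gap index (FGT₂) = 0.00391.
After the 100 transfer: below the line — 11×1500; squared poverty gap index (FGT₂) = 0.00098.
Reduction = 0.00391 − 0.00098 = 0.003.

0.003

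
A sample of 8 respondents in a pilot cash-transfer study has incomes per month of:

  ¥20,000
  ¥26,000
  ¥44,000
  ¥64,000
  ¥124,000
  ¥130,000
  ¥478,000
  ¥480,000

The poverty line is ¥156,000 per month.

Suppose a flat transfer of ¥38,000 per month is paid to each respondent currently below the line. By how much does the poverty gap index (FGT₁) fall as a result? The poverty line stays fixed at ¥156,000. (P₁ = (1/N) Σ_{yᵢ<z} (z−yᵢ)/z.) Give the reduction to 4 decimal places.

Before: below the line — ¥20,000, ¥26,000, ¥44,000, ¥64,000, ¥124,000, ¥130,000; poverty gap index (FGT₁) = 0.423077.
After the ¥38,000 transfer: below the line — ¥58,000, ¥64,000, ¥82,000, ¥102,000; poverty gap index (FGT₁) = 0.254808.
Reduction = 0.423077 − 0.254808 = 0.1683.

0.1683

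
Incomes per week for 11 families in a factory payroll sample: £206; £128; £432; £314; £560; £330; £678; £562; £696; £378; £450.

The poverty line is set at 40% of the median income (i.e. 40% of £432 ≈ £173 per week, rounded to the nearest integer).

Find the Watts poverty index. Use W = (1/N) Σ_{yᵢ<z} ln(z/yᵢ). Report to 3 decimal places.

0.027

Incomes under z: £128 (q = 1 of N = 11).
Log shortfalls: ln(173/128) = 0.3013.
W = 0.301261 / 11 = 0.027.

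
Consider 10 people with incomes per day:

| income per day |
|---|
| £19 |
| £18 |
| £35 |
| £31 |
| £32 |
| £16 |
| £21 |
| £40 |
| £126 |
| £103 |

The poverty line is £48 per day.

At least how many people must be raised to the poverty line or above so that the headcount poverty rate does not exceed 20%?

8 of the 10 people are poor, so H = 8/10 = 0.800.
A headcount ratio of at most 20% allows at most ⌊0.20 × 10⌋ = 2 poor people.
So at least 8 − 2 = 6 must be lifted.

6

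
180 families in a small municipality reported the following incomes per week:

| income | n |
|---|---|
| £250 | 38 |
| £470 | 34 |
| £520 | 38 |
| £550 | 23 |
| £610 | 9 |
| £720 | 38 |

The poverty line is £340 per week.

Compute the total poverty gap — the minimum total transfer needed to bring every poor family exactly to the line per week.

£3,420

Below z: 38×£250 (q = 38 of N = 180).
Individual gaps: 38×(340−250) = 3420.
Aggregate gap = £3,420.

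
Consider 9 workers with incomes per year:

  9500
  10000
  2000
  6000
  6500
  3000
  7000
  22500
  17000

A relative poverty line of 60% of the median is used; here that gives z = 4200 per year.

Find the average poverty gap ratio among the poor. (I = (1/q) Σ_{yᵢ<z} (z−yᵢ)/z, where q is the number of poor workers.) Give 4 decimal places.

Incomes under z: 2000, 3000 (q = 2 of N = 9).
Shortfall ratios (z−y)/z: 0.5238, 0.2857; sum = 0.809524.
I averages over the q = 2 poor units only: 0.809524 / 2 = 0.4048.

0.4048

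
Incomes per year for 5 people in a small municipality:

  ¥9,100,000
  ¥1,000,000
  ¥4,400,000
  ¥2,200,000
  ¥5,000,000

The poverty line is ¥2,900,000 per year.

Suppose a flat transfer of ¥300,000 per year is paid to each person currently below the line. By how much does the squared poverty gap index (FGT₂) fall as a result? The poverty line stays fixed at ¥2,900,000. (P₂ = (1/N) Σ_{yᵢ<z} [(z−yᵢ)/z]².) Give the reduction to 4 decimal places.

0.0328

Before: below the line — ¥1,000,000, ¥2,200,000; squared poverty gap index (FGT₂) = 0.097503.
After the ¥300,000 transfer: below the line — ¥1,300,000, ¥2,500,000; squared poverty gap index (FGT₂) = 0.064685.
Reduction = 0.097503 − 0.064685 = 0.0328.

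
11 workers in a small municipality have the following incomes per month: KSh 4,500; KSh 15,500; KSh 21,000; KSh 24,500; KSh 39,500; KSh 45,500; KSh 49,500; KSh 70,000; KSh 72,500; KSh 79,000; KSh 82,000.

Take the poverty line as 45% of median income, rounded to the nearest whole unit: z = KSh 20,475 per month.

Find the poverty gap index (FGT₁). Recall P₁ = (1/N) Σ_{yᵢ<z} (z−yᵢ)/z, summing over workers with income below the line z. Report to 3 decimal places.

Poor units: KSh 4,500, KSh 15,500 (q = 2 of N = 11).
Shortfall ratios: (20475−4500)/20475 = 0.7802; (20475−15500)/20475 = 0.2430.
Σ = 1.023199. Dividing by the full population N = 11 gives P₁ = 0.093.

0.093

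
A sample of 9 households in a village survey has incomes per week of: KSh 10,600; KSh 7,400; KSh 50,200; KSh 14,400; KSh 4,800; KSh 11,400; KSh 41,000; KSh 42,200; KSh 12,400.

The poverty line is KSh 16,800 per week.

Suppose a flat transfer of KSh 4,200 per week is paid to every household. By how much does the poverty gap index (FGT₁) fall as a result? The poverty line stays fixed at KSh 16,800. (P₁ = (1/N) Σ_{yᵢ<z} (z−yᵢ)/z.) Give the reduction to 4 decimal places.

Before: below the line — KSh 4,800, KSh 7,400, KSh 10,600, KSh 11,400, KSh 12,400, KSh 14,400; poverty gap index (FGT₁) = 0.263228.
After the KSh 4,200 transfer: below the line — KSh 9,000, KSh 11,600, KSh 14,800, KSh 15,600, KSh 16,600; poverty gap index (FGT₁) = 0.108466.
Reduction = 0.263228 − 0.108466 = 0.1548.

0.1548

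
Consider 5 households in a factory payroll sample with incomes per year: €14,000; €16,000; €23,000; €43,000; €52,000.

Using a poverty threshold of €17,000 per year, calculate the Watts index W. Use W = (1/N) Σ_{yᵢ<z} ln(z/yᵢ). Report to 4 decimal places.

0.0510

Poor units: €14,000, €16,000 (q = 2 of N = 5).
Log shortfalls: ln(17000/14000) = 0.1942; ln(17000/16000) = 0.0606.
W = 0.254781 / 5 = 0.0510.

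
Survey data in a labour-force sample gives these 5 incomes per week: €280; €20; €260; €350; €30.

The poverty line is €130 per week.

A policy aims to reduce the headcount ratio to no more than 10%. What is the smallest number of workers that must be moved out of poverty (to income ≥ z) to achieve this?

2

Currently q = 2 of N = 5 are below the line (H = 0.400).
A headcount ratio of at most 10% allows at most ⌊0.10 × 5⌋ = 0 poor workers.
So at least 2 − 0 = 2 must be lifted.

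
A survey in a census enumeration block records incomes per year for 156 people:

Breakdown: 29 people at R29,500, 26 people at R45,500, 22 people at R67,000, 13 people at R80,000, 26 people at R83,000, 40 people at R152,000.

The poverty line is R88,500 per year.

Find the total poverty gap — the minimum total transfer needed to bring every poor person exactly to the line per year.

Below z: 29×R29,500, 26×R45,500, 22×R67,000, 13×R80,000, 26×R83,000 (q = 116 of N = 156).
Individual gaps: 29×(88500−29500) = 1711000; 26×(88500−45500) = 1118000; 22×(88500−67000) = 473000; 13×(88500−80000) = 110500; 26×(88500−83000) = 143000.
Aggregate gap = R3,555,500.

R3,555,500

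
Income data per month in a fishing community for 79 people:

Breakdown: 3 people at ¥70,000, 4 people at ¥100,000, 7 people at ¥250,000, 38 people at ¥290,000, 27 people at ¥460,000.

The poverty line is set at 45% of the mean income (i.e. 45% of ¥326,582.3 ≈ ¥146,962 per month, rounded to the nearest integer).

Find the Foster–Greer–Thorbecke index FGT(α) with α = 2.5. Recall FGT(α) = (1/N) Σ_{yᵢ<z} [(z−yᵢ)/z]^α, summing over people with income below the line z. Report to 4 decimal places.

0.0105

Below z: 3×¥70,000, 4×¥100,000 (q = 7 of N = 79).
Relative gaps: (146962−70000)/146962 = 0.5237 (×3); (146962−100000)/146962 = 0.3196 (×4).
Raised to α = 2.5: 0.19846 (×3); 0.05772 (×4).
Sum = 0.826282; FGT(2.5) = 0.826282 / 79 = 0.0105.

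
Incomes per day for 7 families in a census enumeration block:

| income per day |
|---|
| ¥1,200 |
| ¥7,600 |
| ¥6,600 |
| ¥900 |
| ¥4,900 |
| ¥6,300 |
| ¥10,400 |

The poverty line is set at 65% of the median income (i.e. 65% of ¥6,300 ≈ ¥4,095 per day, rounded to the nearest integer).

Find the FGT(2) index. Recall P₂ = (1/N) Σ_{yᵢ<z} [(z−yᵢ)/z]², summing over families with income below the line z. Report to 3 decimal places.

0.158

Incomes under z: ¥900, ¥1,200 (q = 2 of N = 7).
Normalized shortfalls: (4095−900)/4095 = 0.7802; (4095−1200)/4095 = 0.7070.
Squared: 0.6087; 0.4998.
Sum = 1.108535; P₂ = 1.108535 / 7 = 0.158.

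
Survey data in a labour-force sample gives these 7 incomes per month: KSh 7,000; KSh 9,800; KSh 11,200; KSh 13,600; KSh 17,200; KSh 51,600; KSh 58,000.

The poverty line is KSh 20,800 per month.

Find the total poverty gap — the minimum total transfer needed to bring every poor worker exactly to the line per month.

KSh 45,200

Below z: KSh 7,000, KSh 9,800, KSh 11,200, KSh 13,600, KSh 17,200 (q = 5 of N = 7).
Individual gaps: 20800−7000 = 13800; 20800−9800 = 11000; 20800−11200 = 9600; 20800−13600 = 7200; 20800−17200 = 3600.
Aggregate gap = KSh 45,200.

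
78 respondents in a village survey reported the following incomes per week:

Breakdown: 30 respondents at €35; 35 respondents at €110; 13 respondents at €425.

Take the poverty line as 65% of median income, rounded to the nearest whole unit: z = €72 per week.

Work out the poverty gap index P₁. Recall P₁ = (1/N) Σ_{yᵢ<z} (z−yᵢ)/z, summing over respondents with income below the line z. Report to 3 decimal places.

Below z: 30×€35 (q = 30 of N = 78).
Normalized shortfalls: (72−35)/72 = 0.5139 (×30).
Σ = 15.416667. Dividing by the full population N = 78 gives P₁ = 0.198.

0.198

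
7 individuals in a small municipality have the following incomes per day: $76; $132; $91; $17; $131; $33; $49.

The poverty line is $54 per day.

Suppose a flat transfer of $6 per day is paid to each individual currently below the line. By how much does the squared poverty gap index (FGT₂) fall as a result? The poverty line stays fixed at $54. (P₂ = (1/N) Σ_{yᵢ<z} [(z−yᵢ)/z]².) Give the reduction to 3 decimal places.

Before: below the line — $17, $33, $49; squared poverty gap index (FGT₂) = 0.08990.
After the $6 transfer: below the line — $23, $39; squared poverty gap index (FGT₂) = 0.05810.
Reduction = 0.08990 − 0.05810 = 0.032.

0.032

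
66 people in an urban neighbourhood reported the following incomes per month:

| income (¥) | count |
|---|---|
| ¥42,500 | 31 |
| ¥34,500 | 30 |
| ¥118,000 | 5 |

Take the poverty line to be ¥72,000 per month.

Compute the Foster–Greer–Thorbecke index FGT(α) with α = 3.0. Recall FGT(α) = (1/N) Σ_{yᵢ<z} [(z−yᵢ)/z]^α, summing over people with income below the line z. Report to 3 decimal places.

0.097

Below the line: 30×¥34,500, 31×¥42,500 (q = 61 of N = 66).
Gap ratios (z−y)/z: (72000−34500)/72000 = 0.5208 (×30); (72000−42500)/72000 = 0.4097 (×31).
Raised to α = 3.0: 0.14129 (×30); 0.06878 (×31).
Sum = 6.370764; FGT(3.0) = 6.370764 / 66 = 0.097.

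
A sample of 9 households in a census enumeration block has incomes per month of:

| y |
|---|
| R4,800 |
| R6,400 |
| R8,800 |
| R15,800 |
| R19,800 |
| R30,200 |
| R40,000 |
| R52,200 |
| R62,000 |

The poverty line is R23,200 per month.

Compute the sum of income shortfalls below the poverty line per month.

R60,400

Below the line: R4,800, R6,400, R8,800, R15,800, R19,800 (q = 5 of N = 9).
Individual gaps: 23200−4800 = 18400; 23200−6400 = 16800; 23200−8800 = 14400; 23200−15800 = 7400; 23200−19800 = 3400.
Aggregate gap = R60,400.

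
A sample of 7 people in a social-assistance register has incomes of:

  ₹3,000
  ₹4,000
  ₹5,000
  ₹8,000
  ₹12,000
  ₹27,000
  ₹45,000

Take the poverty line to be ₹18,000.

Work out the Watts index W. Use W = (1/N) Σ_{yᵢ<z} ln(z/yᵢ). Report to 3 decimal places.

Below the line: ₹3,000, ₹4,000, ₹5,000, ₹8,000, ₹12,000 (q = 5 of N = 7).
ln(z/y) terms: ln(18000/3000) = 1.7918; ln(18000/4000) = 1.5041; ln(18000/5000) = 1.2809; ln(18000/8000) = 0.8109; ln(18000/12000) = 0.4055.
W = 5.793166 / 7 = 0.828.

0.828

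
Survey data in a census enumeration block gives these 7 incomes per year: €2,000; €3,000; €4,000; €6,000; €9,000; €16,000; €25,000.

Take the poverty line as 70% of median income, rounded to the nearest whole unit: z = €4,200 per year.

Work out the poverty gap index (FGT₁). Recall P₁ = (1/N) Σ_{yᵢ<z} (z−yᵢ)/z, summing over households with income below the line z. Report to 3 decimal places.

0.122

Poor units: €2,000, €3,000, €4,000 (q = 3 of N = 7).
Gap ratios (z−y)/z: (4200−2000)/4200 = 0.5238; (4200−3000)/4200 = 0.2857; (4200−4000)/4200 = 0.0476.
Sum of shortfalls = 0.857143; P₁ averages over all N: 0.857143 / 7 = 0.122.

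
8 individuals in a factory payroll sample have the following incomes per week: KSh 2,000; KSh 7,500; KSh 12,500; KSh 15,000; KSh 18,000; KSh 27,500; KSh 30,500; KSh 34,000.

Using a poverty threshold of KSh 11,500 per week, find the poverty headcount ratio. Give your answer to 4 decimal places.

2 of the 8 individuals have income below KSh 11,500.
H = 2/8 = 0.2500.

0.2500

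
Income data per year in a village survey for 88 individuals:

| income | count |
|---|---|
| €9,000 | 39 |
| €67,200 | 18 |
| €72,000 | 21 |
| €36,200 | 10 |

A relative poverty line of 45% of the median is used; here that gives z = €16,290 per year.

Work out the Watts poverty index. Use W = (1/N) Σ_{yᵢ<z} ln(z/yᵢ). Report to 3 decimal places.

Incomes under z: 39×€9,000 (q = 39 of N = 88).
Log shortfalls: ln(16290/9000) = 0.5933 (×39).
W = 23.139747 / 88 = 0.263.

0.263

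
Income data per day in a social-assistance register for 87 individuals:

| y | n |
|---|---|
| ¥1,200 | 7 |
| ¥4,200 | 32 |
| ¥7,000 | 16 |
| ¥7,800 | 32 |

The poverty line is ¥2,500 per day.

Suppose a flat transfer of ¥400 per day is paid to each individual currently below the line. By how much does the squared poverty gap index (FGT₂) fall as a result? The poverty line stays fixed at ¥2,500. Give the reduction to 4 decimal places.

Before: below the line — 7×¥1,200; squared poverty gap index (FGT₂) = 0.021756.
After the ¥400 transfer: below the line — 7×¥1,600; squared poverty gap index (FGT₂) = 0.010428.
Reduction = 0.021756 − 0.010428 = 0.0113.

0.0113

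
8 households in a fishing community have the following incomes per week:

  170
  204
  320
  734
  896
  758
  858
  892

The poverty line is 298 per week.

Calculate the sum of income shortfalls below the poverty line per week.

Below z: 170, 204 (q = 2 of N = 8).
Individual gaps: 298−170 = 128; 298−204 = 94.
Aggregate gap = 222.

222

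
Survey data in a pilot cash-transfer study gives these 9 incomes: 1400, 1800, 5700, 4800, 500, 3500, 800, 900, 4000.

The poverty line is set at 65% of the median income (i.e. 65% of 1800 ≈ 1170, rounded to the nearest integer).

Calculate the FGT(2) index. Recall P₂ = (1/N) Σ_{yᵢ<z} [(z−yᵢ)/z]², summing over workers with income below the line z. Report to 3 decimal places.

Incomes under z: 500, 800, 900 (q = 3 of N = 9).
Shortfall ratios: (1170−500)/1170 = 0.5726; (1170−800)/1170 = 0.3162; (1170−900)/1170 = 0.2308.
Squared: 0.3279; 0.1000; 0.0533.
Sum = 0.481189; P₂ = 0.481189 / 9 = 0.053.

0.053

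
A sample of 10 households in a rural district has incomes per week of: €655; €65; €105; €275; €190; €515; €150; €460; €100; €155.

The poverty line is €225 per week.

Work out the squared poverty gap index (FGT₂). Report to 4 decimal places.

Incomes under z: €65, €100, €105, €150, €155, €190 (q = 6 of N = 10).
Gap ratios (z−y)/z: (225−65)/225 = 0.7111; (225−100)/225 = 0.5556; (225−105)/225 = 0.5333; (225−150)/225 = 0.3333; (225−155)/225 = 0.3111; (225−190)/225 = 0.1556.
Squared: 0.5057; 0.3086; 0.2844; 0.1111; 0.0968; 0.0242.
Sum = 1.330864; P₂ = 1.330864 / 10 = 0.1331.

0.1331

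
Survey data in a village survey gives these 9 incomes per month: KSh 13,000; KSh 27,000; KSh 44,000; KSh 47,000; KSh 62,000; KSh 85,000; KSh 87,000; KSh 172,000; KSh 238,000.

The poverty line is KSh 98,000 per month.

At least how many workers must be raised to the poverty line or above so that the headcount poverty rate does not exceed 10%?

7

7 of the 9 workers are poor, so H = 7/9 = 0.778.
A headcount ratio of at most 10% allows at most ⌊0.10 × 9⌋ = 0 poor workers.
So at least 7 − 0 = 7 must be lifted.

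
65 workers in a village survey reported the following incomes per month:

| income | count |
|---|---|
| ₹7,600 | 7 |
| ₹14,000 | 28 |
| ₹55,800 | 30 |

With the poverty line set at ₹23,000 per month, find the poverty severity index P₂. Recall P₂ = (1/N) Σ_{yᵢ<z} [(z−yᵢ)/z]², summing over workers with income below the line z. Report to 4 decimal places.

Incomes under z: 7×₹7,600, 28×₹14,000 (q = 35 of N = 65).
Gap ratios (z−y)/z: (23000−7600)/23000 = 0.6696 (×7); (23000−14000)/23000 = 0.3913 (×28).
Squared: 0.4483 (×7); 0.1531 (×28).
Sum = 7.425558; P₂ = 7.425558 / 65 = 0.1142.

0.1142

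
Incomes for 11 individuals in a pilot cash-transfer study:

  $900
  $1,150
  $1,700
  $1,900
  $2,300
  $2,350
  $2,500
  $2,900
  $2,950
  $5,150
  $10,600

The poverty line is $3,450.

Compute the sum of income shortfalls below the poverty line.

Incomes under z: $900, $1,150, $1,700, $1,900, $2,300, $2,350, $2,500, $2,900, $2,950 (q = 9 of N = 11).
Individual gaps: 3450−900 = 2550; 3450−1150 = 2300; 3450−1700 = 1750; 3450−1900 = 1550; 3450−2300 = 1150; 3450−2350 = 1100; 3450−2500 = 950; 3450−2900 = 550; 3450−2950 = 500.
Aggregate gap = $12,400.

$12,400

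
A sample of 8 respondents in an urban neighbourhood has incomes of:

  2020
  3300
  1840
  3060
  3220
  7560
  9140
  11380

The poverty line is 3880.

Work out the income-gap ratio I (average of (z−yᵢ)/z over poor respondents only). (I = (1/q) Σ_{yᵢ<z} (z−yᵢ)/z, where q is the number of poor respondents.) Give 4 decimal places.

0.3072

Below the line: 1840, 2020, 3060, 3220, 3300 (q = 5 of N = 8).
Relative gaps: 0.5258, 0.4794, 0.2113, 0.1701, 0.1495; sum = 1.536082.
The income-gap ratio divides by q (the poor only): 1.536082 / 5 = 0.3072.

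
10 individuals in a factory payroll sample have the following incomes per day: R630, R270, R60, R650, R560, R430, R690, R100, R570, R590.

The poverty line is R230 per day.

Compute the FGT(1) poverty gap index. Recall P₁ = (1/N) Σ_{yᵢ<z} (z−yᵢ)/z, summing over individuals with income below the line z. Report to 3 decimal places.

0.130

Below the line: R60, R100 (q = 2 of N = 10).
Relative gaps: (230−60)/230 = 0.7391; (230−100)/230 = 0.5652.
Σ = 1.304348. Dividing by the full population N = 10 gives P₁ = 0.130.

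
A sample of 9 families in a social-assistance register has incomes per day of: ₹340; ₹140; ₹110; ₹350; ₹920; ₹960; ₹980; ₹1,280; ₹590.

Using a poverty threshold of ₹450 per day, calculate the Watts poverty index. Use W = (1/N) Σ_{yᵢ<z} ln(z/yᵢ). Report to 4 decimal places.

0.3453

Incomes under z: ₹110, ₹140, ₹340, ₹350 (q = 4 of N = 9).
Log shortfalls: ln(450/110) = 1.4088; ln(450/140) = 1.1676; ln(450/340) = 0.2803; ln(450/350) = 0.2513.
W = 3.107989 / 9 = 0.3453.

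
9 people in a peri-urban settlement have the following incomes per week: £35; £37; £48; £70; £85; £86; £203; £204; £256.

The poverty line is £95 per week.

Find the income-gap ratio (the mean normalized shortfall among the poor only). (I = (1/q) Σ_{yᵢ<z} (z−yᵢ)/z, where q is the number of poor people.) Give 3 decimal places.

0.367

Incomes under z: £35, £37, £48, £70, £85, £86 (q = 6 of N = 9).
Relative gaps: 0.6316, 0.6105, 0.4947, 0.2632, 0.1053, 0.0947; sum = 2.200000.
The income-gap ratio divides by q (the poor only): 2.200000 / 6 = 0.367.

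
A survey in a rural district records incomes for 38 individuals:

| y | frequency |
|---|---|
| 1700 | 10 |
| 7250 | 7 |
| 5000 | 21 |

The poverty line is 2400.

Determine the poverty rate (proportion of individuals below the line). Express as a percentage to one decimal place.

26.3%

10 of the 38 individuals have income below 2400.
H = 10/38 = 26.3%.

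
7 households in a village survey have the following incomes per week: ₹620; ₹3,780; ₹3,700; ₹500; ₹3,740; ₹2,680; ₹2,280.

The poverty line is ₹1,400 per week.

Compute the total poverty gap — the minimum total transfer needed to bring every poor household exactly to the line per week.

₹1,680

Below the line: ₹500, ₹620 (q = 2 of N = 7).
Individual gaps: 1400−500 = 900; 1400−620 = 780.
Aggregate gap = ₹1,680.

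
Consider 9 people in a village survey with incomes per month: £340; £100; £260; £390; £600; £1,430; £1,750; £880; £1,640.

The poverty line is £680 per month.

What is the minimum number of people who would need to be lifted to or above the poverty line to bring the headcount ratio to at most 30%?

5 of the 9 people are poor, so H = 5/9 = 0.556.
A headcount ratio of at most 30% allows at most ⌊0.30 × 9⌋ = 2 poor people.
So at least 5 − 2 = 3 must be lifted.

3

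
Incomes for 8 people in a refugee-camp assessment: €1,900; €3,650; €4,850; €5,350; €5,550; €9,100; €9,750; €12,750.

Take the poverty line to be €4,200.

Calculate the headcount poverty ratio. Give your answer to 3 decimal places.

2 of the 8 people have income below €4,200.
H = 2/8 = 0.250.

0.250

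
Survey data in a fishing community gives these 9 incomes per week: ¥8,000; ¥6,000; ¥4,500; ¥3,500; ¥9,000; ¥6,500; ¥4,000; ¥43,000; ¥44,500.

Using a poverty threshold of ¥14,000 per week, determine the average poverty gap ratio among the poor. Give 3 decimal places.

Incomes under z: ¥3,500, ¥4,000, ¥4,500, ¥6,000, ¥6,500, ¥8,000, ¥9,000 (q = 7 of N = 9).
Relative gaps: 0.7500, 0.7143, 0.6786, 0.5714, 0.5357, 0.4286, 0.3571; sum = 4.035714.
The income-gap ratio divides by q (the poor only): 4.035714 / 7 = 0.577.

0.577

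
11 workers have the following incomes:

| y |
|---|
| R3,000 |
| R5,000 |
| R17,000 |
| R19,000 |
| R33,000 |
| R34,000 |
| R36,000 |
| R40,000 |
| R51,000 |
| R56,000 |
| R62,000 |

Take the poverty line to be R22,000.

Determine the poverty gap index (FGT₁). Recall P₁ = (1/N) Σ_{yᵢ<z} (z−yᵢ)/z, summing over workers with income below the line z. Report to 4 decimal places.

0.1818

Poor units: R3,000, R5,000, R17,000, R19,000 (q = 4 of N = 11).
Shortfall ratios: (22000−3000)/22000 = 0.8636; (22000−5000)/22000 = 0.7727; (22000−17000)/22000 = 0.2273; (22000−19000)/22000 = 0.1364.
Σ = 2.000000. Dividing by the full population N = 11 gives P₁ = 0.1818.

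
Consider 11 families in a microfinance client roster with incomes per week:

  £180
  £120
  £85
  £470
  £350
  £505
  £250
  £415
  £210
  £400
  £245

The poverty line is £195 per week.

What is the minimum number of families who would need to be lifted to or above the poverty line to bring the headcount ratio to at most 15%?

3 of the 11 families are poor, so H = 3/11 = 0.273.
A headcount ratio of at most 15% allows at most ⌊0.15 × 11⌋ = 1 poor families.
So at least 3 − 1 = 2 must be lifted.

2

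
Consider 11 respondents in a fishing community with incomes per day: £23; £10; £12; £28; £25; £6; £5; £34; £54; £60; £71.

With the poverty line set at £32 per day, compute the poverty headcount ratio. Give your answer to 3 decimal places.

7 of the 11 respondents have income below £32.
H = 7/11 = 0.636.

0.636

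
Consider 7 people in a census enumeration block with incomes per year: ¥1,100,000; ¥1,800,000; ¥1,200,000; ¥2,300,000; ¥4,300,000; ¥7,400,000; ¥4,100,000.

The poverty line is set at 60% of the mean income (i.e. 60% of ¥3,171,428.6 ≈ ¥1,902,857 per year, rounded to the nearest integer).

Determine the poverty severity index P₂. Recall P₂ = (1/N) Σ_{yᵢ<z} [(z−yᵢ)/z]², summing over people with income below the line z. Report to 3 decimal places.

0.045

Below the line: ¥1,100,000, ¥1,200,000, ¥1,800,000 (q = 3 of N = 7).
Shortfall ratios: (1902857−1100000)/1902857 = 0.4219; (1902857−1200000)/1902857 = 0.3694; (1902857−1800000)/1902857 = 0.0541.
Squared: 0.1780; 0.1364; 0.0029.
Sum = 0.317374; P₂ = 0.317374 / 7 = 0.045.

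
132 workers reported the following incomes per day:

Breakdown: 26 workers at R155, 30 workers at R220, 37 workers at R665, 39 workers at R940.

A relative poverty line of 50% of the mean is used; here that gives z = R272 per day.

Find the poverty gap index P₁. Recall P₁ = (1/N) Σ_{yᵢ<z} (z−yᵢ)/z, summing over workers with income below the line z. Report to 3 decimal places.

Below the line: 26×R155, 30×R220 (q = 56 of N = 132).
Gap ratios (z−y)/z: (272−155)/272 = 0.4301 (×26); (272−220)/272 = 0.1912 (×30).
Sum of shortfalls = 16.919118; P₁ averages over all N: 16.919118 / 132 = 0.128.

0.128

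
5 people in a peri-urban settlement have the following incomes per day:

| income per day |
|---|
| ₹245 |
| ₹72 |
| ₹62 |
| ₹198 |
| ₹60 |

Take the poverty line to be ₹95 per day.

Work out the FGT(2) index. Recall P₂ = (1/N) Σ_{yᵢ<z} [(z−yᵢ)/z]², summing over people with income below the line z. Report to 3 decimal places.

Below z: ₹60, ₹62, ₹72 (q = 3 of N = 5).
Gap ratios (z−y)/z: (95−60)/95 = 0.3684; (95−62)/95 = 0.3474; (95−72)/95 = 0.2421.
Squared: 0.1357; 0.1207; 0.0586.
Sum = 0.315014; P₂ = 0.315014 / 5 = 0.063.

0.063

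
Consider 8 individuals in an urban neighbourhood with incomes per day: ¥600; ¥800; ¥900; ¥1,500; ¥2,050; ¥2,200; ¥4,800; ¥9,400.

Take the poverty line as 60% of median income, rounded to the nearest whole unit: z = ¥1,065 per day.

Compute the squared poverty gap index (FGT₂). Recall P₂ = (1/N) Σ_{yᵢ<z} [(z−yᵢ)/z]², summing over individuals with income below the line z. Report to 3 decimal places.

Incomes under z: ¥600, ¥800, ¥900 (q = 3 of N = 8).
Normalized shortfalls: (1065−600)/1065 = 0.4366; (1065−800)/1065 = 0.2488; (1065−900)/1065 = 0.1549.
Squared: 0.1906; 0.0619; 0.0240.
Sum = 0.276554; P₂ = 0.276554 / 8 = 0.035.

0.035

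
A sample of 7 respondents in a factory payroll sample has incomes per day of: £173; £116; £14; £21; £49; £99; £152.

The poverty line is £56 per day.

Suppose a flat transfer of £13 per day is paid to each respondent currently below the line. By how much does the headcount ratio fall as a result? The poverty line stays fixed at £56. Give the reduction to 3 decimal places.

Before: below the line — £14, £21, £49; headcount ratio = 0.42857.
After the £13 transfer: below the line — £27, £34; headcount ratio = 0.28571.
Reduction = 0.42857 − 0.28571 = 0.143.

0.143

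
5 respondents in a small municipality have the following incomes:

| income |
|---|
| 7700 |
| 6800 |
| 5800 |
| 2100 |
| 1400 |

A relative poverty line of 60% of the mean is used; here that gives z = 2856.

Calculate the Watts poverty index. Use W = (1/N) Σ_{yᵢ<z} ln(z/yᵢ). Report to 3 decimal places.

0.204

Incomes under z: 1400, 2100 (q = 2 of N = 5).
Log gaps: ln(2856/1400) = 0.7129; ln(2856/2100) = 0.3075.
W = 1.020435 / 5 = 0.204.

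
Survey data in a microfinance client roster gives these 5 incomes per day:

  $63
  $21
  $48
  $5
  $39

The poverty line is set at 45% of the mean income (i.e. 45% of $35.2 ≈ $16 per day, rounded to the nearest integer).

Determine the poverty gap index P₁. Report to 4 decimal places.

0.1375

Below z: $5 (q = 1 of N = 5).
Gap ratios (z−y)/z: (16−5)/16 = 0.6875.
Σ = 0.687500. Dividing by the full population N = 5 gives P₁ = 0.1375.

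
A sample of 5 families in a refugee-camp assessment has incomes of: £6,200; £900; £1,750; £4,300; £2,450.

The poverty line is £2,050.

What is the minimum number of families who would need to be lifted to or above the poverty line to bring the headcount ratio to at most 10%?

2

2 of the 5 families are poor, so H = 2/5 = 0.400.
A headcount ratio of at most 10% allows at most ⌊0.10 × 5⌋ = 0 poor families.
So at least 2 − 0 = 2 must be lifted.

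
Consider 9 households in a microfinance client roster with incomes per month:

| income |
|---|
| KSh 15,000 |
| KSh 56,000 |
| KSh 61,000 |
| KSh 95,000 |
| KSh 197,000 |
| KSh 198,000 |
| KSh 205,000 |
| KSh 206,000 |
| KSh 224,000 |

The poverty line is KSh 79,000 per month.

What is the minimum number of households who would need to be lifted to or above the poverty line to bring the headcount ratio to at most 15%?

Currently q = 3 of N = 9 are below the line (H = 0.333).
A headcount ratio of at most 15% allows at most ⌊0.15 × 9⌋ = 1 poor households.
So at least 3 − 1 = 2 must be lifted.

2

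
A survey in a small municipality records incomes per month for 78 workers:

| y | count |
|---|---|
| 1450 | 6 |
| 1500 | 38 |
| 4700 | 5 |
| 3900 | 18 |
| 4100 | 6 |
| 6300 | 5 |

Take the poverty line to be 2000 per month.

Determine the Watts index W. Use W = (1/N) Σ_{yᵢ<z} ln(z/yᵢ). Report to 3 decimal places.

Below z: 6×1450, 38×1500 (q = 44 of N = 78).
ln(z/y) terms: ln(2000/1450) = 0.3216 (×6); ln(2000/1500) = 0.2877 (×38).
W = 12.861420 / 78 = 0.165.

0.165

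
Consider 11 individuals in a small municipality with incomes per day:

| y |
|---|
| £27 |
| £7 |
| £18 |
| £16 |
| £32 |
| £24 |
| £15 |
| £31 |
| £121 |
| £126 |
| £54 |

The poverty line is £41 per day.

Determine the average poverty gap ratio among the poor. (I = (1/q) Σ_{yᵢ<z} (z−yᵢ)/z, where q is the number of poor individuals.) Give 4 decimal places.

Below the line: £7, £15, £16, £18, £24, £27, £31, £32 (q = 8 of N = 11).
Relative gaps: 0.8293, 0.6341, 0.6098, 0.5610, 0.4146, 0.3415, 0.2439, 0.2195; sum = 3.853659.
The income-gap ratio divides by q (the poor only): 3.853659 / 8 = 0.4817.

0.4817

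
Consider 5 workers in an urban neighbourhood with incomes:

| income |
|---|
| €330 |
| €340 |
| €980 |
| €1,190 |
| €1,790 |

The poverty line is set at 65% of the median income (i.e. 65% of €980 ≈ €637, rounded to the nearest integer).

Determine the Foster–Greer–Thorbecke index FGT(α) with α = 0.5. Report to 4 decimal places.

0.2754

Below z: €330, €340 (q = 2 of N = 5).
Relative gaps: (637−330)/637 = 0.4819; (637−340)/637 = 0.4662.
Raised to α = 0.5: 0.69422; 0.68282.
Sum = 1.377047; FGT(0.5) = 1.377047 / 5 = 0.2754.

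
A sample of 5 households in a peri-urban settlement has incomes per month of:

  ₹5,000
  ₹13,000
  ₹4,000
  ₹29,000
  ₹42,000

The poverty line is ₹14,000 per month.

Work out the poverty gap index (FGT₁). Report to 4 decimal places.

0.2857

Poor units: ₹4,000, ₹5,000, ₹13,000 (q = 3 of N = 5).
Shortfall ratios: (14000−4000)/14000 = 0.7143; (14000−5000)/14000 = 0.6429; (14000−13000)/14000 = 0.0714.
Sum of shortfalls = 1.428571; P₁ averages over all N: 1.428571 / 5 = 0.2857.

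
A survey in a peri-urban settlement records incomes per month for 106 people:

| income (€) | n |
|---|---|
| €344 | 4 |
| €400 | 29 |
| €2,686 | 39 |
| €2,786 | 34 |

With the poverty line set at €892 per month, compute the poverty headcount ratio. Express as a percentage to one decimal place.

31.1%

33 of the 106 people have income below €892.
H = 33/106 = 31.1%.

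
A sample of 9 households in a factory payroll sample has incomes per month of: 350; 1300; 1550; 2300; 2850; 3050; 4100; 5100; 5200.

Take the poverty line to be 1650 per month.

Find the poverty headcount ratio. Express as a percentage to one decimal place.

3 of the 9 households have income below 1650.
H = 3/9 = 33.3%.

33.3%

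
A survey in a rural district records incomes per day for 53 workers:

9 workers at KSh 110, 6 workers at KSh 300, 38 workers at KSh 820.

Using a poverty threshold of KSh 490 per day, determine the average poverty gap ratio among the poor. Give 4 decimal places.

0.6204

Below z: 9×KSh 110, 6×KSh 300 (q = 15 of N = 53).
Shortfall ratios (z−y)/z: 0.7755 (×9), 0.3878 (×6); sum = 9.306122.
The income-gap ratio divides by q (the poor only): 9.306122 / 15 = 0.6204.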